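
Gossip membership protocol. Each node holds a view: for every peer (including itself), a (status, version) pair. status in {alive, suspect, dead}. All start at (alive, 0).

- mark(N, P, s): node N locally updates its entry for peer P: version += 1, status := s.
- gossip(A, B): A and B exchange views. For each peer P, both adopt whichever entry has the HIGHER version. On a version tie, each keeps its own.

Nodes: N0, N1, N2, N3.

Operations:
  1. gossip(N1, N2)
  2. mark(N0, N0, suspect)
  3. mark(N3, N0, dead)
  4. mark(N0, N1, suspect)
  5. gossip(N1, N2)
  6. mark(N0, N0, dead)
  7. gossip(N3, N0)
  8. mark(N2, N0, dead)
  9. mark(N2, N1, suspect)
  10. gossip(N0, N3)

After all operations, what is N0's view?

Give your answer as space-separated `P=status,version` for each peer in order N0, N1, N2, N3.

Op 1: gossip N1<->N2 -> N1.N0=(alive,v0) N1.N1=(alive,v0) N1.N2=(alive,v0) N1.N3=(alive,v0) | N2.N0=(alive,v0) N2.N1=(alive,v0) N2.N2=(alive,v0) N2.N3=(alive,v0)
Op 2: N0 marks N0=suspect -> (suspect,v1)
Op 3: N3 marks N0=dead -> (dead,v1)
Op 4: N0 marks N1=suspect -> (suspect,v1)
Op 5: gossip N1<->N2 -> N1.N0=(alive,v0) N1.N1=(alive,v0) N1.N2=(alive,v0) N1.N3=(alive,v0) | N2.N0=(alive,v0) N2.N1=(alive,v0) N2.N2=(alive,v0) N2.N3=(alive,v0)
Op 6: N0 marks N0=dead -> (dead,v2)
Op 7: gossip N3<->N0 -> N3.N0=(dead,v2) N3.N1=(suspect,v1) N3.N2=(alive,v0) N3.N3=(alive,v0) | N0.N0=(dead,v2) N0.N1=(suspect,v1) N0.N2=(alive,v0) N0.N3=(alive,v0)
Op 8: N2 marks N0=dead -> (dead,v1)
Op 9: N2 marks N1=suspect -> (suspect,v1)
Op 10: gossip N0<->N3 -> N0.N0=(dead,v2) N0.N1=(suspect,v1) N0.N2=(alive,v0) N0.N3=(alive,v0) | N3.N0=(dead,v2) N3.N1=(suspect,v1) N3.N2=(alive,v0) N3.N3=(alive,v0)

Answer: N0=dead,2 N1=suspect,1 N2=alive,0 N3=alive,0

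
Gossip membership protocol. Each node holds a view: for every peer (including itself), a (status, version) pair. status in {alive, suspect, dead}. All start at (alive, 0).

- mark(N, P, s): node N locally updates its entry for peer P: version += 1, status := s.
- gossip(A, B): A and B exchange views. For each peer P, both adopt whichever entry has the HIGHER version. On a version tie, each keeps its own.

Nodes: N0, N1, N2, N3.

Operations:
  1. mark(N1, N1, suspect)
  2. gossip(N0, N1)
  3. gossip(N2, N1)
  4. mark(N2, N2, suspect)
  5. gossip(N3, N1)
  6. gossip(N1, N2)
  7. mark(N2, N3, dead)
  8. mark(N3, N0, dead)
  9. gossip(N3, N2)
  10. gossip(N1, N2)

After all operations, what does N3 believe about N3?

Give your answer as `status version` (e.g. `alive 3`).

Op 1: N1 marks N1=suspect -> (suspect,v1)
Op 2: gossip N0<->N1 -> N0.N0=(alive,v0) N0.N1=(suspect,v1) N0.N2=(alive,v0) N0.N3=(alive,v0) | N1.N0=(alive,v0) N1.N1=(suspect,v1) N1.N2=(alive,v0) N1.N3=(alive,v0)
Op 3: gossip N2<->N1 -> N2.N0=(alive,v0) N2.N1=(suspect,v1) N2.N2=(alive,v0) N2.N3=(alive,v0) | N1.N0=(alive,v0) N1.N1=(suspect,v1) N1.N2=(alive,v0) N1.N3=(alive,v0)
Op 4: N2 marks N2=suspect -> (suspect,v1)
Op 5: gossip N3<->N1 -> N3.N0=(alive,v0) N3.N1=(suspect,v1) N3.N2=(alive,v0) N3.N3=(alive,v0) | N1.N0=(alive,v0) N1.N1=(suspect,v1) N1.N2=(alive,v0) N1.N3=(alive,v0)
Op 6: gossip N1<->N2 -> N1.N0=(alive,v0) N1.N1=(suspect,v1) N1.N2=(suspect,v1) N1.N3=(alive,v0) | N2.N0=(alive,v0) N2.N1=(suspect,v1) N2.N2=(suspect,v1) N2.N3=(alive,v0)
Op 7: N2 marks N3=dead -> (dead,v1)
Op 8: N3 marks N0=dead -> (dead,v1)
Op 9: gossip N3<->N2 -> N3.N0=(dead,v1) N3.N1=(suspect,v1) N3.N2=(suspect,v1) N3.N3=(dead,v1) | N2.N0=(dead,v1) N2.N1=(suspect,v1) N2.N2=(suspect,v1) N2.N3=(dead,v1)
Op 10: gossip N1<->N2 -> N1.N0=(dead,v1) N1.N1=(suspect,v1) N1.N2=(suspect,v1) N1.N3=(dead,v1) | N2.N0=(dead,v1) N2.N1=(suspect,v1) N2.N2=(suspect,v1) N2.N3=(dead,v1)

Answer: dead 1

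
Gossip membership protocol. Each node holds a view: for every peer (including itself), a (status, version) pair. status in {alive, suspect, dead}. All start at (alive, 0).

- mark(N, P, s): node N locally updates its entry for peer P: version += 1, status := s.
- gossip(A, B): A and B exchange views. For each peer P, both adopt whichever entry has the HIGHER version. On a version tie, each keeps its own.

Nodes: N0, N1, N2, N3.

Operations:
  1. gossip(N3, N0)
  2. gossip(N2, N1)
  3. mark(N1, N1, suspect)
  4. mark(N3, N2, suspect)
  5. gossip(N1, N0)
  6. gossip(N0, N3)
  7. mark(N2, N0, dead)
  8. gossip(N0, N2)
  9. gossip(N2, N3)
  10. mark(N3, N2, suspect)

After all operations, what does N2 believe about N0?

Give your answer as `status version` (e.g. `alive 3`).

Answer: dead 1

Derivation:
Op 1: gossip N3<->N0 -> N3.N0=(alive,v0) N3.N1=(alive,v0) N3.N2=(alive,v0) N3.N3=(alive,v0) | N0.N0=(alive,v0) N0.N1=(alive,v0) N0.N2=(alive,v0) N0.N3=(alive,v0)
Op 2: gossip N2<->N1 -> N2.N0=(alive,v0) N2.N1=(alive,v0) N2.N2=(alive,v0) N2.N3=(alive,v0) | N1.N0=(alive,v0) N1.N1=(alive,v0) N1.N2=(alive,v0) N1.N3=(alive,v0)
Op 3: N1 marks N1=suspect -> (suspect,v1)
Op 4: N3 marks N2=suspect -> (suspect,v1)
Op 5: gossip N1<->N0 -> N1.N0=(alive,v0) N1.N1=(suspect,v1) N1.N2=(alive,v0) N1.N3=(alive,v0) | N0.N0=(alive,v0) N0.N1=(suspect,v1) N0.N2=(alive,v0) N0.N3=(alive,v0)
Op 6: gossip N0<->N3 -> N0.N0=(alive,v0) N0.N1=(suspect,v1) N0.N2=(suspect,v1) N0.N3=(alive,v0) | N3.N0=(alive,v0) N3.N1=(suspect,v1) N3.N2=(suspect,v1) N3.N3=(alive,v0)
Op 7: N2 marks N0=dead -> (dead,v1)
Op 8: gossip N0<->N2 -> N0.N0=(dead,v1) N0.N1=(suspect,v1) N0.N2=(suspect,v1) N0.N3=(alive,v0) | N2.N0=(dead,v1) N2.N1=(suspect,v1) N2.N2=(suspect,v1) N2.N3=(alive,v0)
Op 9: gossip N2<->N3 -> N2.N0=(dead,v1) N2.N1=(suspect,v1) N2.N2=(suspect,v1) N2.N3=(alive,v0) | N3.N0=(dead,v1) N3.N1=(suspect,v1) N3.N2=(suspect,v1) N3.N3=(alive,v0)
Op 10: N3 marks N2=suspect -> (suspect,v2)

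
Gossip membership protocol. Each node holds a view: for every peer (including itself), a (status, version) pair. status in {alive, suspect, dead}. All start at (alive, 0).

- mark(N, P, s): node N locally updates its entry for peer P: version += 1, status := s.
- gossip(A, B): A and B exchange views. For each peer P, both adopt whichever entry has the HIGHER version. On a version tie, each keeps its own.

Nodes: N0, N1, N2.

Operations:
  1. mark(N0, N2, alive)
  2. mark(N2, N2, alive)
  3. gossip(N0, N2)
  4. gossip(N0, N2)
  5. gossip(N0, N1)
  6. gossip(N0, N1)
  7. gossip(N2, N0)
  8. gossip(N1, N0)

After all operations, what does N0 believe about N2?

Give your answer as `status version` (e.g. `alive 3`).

Op 1: N0 marks N2=alive -> (alive,v1)
Op 2: N2 marks N2=alive -> (alive,v1)
Op 3: gossip N0<->N2 -> N0.N0=(alive,v0) N0.N1=(alive,v0) N0.N2=(alive,v1) | N2.N0=(alive,v0) N2.N1=(alive,v0) N2.N2=(alive,v1)
Op 4: gossip N0<->N2 -> N0.N0=(alive,v0) N0.N1=(alive,v0) N0.N2=(alive,v1) | N2.N0=(alive,v0) N2.N1=(alive,v0) N2.N2=(alive,v1)
Op 5: gossip N0<->N1 -> N0.N0=(alive,v0) N0.N1=(alive,v0) N0.N2=(alive,v1) | N1.N0=(alive,v0) N1.N1=(alive,v0) N1.N2=(alive,v1)
Op 6: gossip N0<->N1 -> N0.N0=(alive,v0) N0.N1=(alive,v0) N0.N2=(alive,v1) | N1.N0=(alive,v0) N1.N1=(alive,v0) N1.N2=(alive,v1)
Op 7: gossip N2<->N0 -> N2.N0=(alive,v0) N2.N1=(alive,v0) N2.N2=(alive,v1) | N0.N0=(alive,v0) N0.N1=(alive,v0) N0.N2=(alive,v1)
Op 8: gossip N1<->N0 -> N1.N0=(alive,v0) N1.N1=(alive,v0) N1.N2=(alive,v1) | N0.N0=(alive,v0) N0.N1=(alive,v0) N0.N2=(alive,v1)

Answer: alive 1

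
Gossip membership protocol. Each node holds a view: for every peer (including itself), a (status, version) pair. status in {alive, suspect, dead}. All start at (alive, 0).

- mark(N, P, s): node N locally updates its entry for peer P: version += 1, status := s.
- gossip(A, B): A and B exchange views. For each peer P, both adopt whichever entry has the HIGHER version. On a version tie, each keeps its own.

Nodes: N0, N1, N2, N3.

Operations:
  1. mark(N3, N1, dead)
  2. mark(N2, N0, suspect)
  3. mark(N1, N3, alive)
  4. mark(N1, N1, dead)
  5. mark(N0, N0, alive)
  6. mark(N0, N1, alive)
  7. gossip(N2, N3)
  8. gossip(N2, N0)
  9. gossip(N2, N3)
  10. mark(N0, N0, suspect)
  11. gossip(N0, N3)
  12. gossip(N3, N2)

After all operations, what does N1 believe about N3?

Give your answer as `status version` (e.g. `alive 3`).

Op 1: N3 marks N1=dead -> (dead,v1)
Op 2: N2 marks N0=suspect -> (suspect,v1)
Op 3: N1 marks N3=alive -> (alive,v1)
Op 4: N1 marks N1=dead -> (dead,v1)
Op 5: N0 marks N0=alive -> (alive,v1)
Op 6: N0 marks N1=alive -> (alive,v1)
Op 7: gossip N2<->N3 -> N2.N0=(suspect,v1) N2.N1=(dead,v1) N2.N2=(alive,v0) N2.N3=(alive,v0) | N3.N0=(suspect,v1) N3.N1=(dead,v1) N3.N2=(alive,v0) N3.N3=(alive,v0)
Op 8: gossip N2<->N0 -> N2.N0=(suspect,v1) N2.N1=(dead,v1) N2.N2=(alive,v0) N2.N3=(alive,v0) | N0.N0=(alive,v1) N0.N1=(alive,v1) N0.N2=(alive,v0) N0.N3=(alive,v0)
Op 9: gossip N2<->N3 -> N2.N0=(suspect,v1) N2.N1=(dead,v1) N2.N2=(alive,v0) N2.N3=(alive,v0) | N3.N0=(suspect,v1) N3.N1=(dead,v1) N3.N2=(alive,v0) N3.N3=(alive,v0)
Op 10: N0 marks N0=suspect -> (suspect,v2)
Op 11: gossip N0<->N3 -> N0.N0=(suspect,v2) N0.N1=(alive,v1) N0.N2=(alive,v0) N0.N3=(alive,v0) | N3.N0=(suspect,v2) N3.N1=(dead,v1) N3.N2=(alive,v0) N3.N3=(alive,v0)
Op 12: gossip N3<->N2 -> N3.N0=(suspect,v2) N3.N1=(dead,v1) N3.N2=(alive,v0) N3.N3=(alive,v0) | N2.N0=(suspect,v2) N2.N1=(dead,v1) N2.N2=(alive,v0) N2.N3=(alive,v0)

Answer: alive 1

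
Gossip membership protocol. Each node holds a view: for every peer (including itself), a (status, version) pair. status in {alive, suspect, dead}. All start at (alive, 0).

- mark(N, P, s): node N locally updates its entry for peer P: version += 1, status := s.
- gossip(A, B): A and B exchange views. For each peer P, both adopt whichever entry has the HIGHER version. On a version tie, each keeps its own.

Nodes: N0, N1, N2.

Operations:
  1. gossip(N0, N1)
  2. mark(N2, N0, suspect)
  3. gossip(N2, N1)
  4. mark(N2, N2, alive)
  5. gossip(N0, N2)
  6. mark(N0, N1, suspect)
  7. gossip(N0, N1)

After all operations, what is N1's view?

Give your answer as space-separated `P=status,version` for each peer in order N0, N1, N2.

Op 1: gossip N0<->N1 -> N0.N0=(alive,v0) N0.N1=(alive,v0) N0.N2=(alive,v0) | N1.N0=(alive,v0) N1.N1=(alive,v0) N1.N2=(alive,v0)
Op 2: N2 marks N0=suspect -> (suspect,v1)
Op 3: gossip N2<->N1 -> N2.N0=(suspect,v1) N2.N1=(alive,v0) N2.N2=(alive,v0) | N1.N0=(suspect,v1) N1.N1=(alive,v0) N1.N2=(alive,v0)
Op 4: N2 marks N2=alive -> (alive,v1)
Op 5: gossip N0<->N2 -> N0.N0=(suspect,v1) N0.N1=(alive,v0) N0.N2=(alive,v1) | N2.N0=(suspect,v1) N2.N1=(alive,v0) N2.N2=(alive,v1)
Op 6: N0 marks N1=suspect -> (suspect,v1)
Op 7: gossip N0<->N1 -> N0.N0=(suspect,v1) N0.N1=(suspect,v1) N0.N2=(alive,v1) | N1.N0=(suspect,v1) N1.N1=(suspect,v1) N1.N2=(alive,v1)

Answer: N0=suspect,1 N1=suspect,1 N2=alive,1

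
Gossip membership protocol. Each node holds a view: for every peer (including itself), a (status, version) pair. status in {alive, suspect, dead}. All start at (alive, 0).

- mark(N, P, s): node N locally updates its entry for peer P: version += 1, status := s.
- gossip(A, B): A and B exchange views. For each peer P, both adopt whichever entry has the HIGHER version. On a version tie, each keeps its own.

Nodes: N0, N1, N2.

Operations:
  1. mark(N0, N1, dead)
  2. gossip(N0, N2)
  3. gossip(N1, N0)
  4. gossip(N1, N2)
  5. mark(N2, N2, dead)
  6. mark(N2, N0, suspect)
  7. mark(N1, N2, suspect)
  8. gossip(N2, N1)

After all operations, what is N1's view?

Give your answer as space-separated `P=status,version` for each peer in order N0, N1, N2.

Op 1: N0 marks N1=dead -> (dead,v1)
Op 2: gossip N0<->N2 -> N0.N0=(alive,v0) N0.N1=(dead,v1) N0.N2=(alive,v0) | N2.N0=(alive,v0) N2.N1=(dead,v1) N2.N2=(alive,v0)
Op 3: gossip N1<->N0 -> N1.N0=(alive,v0) N1.N1=(dead,v1) N1.N2=(alive,v0) | N0.N0=(alive,v0) N0.N1=(dead,v1) N0.N2=(alive,v0)
Op 4: gossip N1<->N2 -> N1.N0=(alive,v0) N1.N1=(dead,v1) N1.N2=(alive,v0) | N2.N0=(alive,v0) N2.N1=(dead,v1) N2.N2=(alive,v0)
Op 5: N2 marks N2=dead -> (dead,v1)
Op 6: N2 marks N0=suspect -> (suspect,v1)
Op 7: N1 marks N2=suspect -> (suspect,v1)
Op 8: gossip N2<->N1 -> N2.N0=(suspect,v1) N2.N1=(dead,v1) N2.N2=(dead,v1) | N1.N0=(suspect,v1) N1.N1=(dead,v1) N1.N2=(suspect,v1)

Answer: N0=suspect,1 N1=dead,1 N2=suspect,1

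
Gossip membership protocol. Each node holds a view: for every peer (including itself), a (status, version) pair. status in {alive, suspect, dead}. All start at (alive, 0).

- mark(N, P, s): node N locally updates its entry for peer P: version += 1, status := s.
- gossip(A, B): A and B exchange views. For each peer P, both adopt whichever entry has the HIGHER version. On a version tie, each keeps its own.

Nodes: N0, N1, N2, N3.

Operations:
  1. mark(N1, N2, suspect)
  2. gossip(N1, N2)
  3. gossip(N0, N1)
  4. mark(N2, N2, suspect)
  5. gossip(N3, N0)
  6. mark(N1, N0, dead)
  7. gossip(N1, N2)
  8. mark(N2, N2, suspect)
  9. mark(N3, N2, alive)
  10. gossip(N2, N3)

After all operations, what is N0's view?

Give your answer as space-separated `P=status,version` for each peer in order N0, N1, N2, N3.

Answer: N0=alive,0 N1=alive,0 N2=suspect,1 N3=alive,0

Derivation:
Op 1: N1 marks N2=suspect -> (suspect,v1)
Op 2: gossip N1<->N2 -> N1.N0=(alive,v0) N1.N1=(alive,v0) N1.N2=(suspect,v1) N1.N3=(alive,v0) | N2.N0=(alive,v0) N2.N1=(alive,v0) N2.N2=(suspect,v1) N2.N3=(alive,v0)
Op 3: gossip N0<->N1 -> N0.N0=(alive,v0) N0.N1=(alive,v0) N0.N2=(suspect,v1) N0.N3=(alive,v0) | N1.N0=(alive,v0) N1.N1=(alive,v0) N1.N2=(suspect,v1) N1.N3=(alive,v0)
Op 4: N2 marks N2=suspect -> (suspect,v2)
Op 5: gossip N3<->N0 -> N3.N0=(alive,v0) N3.N1=(alive,v0) N3.N2=(suspect,v1) N3.N3=(alive,v0) | N0.N0=(alive,v0) N0.N1=(alive,v0) N0.N2=(suspect,v1) N0.N3=(alive,v0)
Op 6: N1 marks N0=dead -> (dead,v1)
Op 7: gossip N1<->N2 -> N1.N0=(dead,v1) N1.N1=(alive,v0) N1.N2=(suspect,v2) N1.N3=(alive,v0) | N2.N0=(dead,v1) N2.N1=(alive,v0) N2.N2=(suspect,v2) N2.N3=(alive,v0)
Op 8: N2 marks N2=suspect -> (suspect,v3)
Op 9: N3 marks N2=alive -> (alive,v2)
Op 10: gossip N2<->N3 -> N2.N0=(dead,v1) N2.N1=(alive,v0) N2.N2=(suspect,v3) N2.N3=(alive,v0) | N3.N0=(dead,v1) N3.N1=(alive,v0) N3.N2=(suspect,v3) N3.N3=(alive,v0)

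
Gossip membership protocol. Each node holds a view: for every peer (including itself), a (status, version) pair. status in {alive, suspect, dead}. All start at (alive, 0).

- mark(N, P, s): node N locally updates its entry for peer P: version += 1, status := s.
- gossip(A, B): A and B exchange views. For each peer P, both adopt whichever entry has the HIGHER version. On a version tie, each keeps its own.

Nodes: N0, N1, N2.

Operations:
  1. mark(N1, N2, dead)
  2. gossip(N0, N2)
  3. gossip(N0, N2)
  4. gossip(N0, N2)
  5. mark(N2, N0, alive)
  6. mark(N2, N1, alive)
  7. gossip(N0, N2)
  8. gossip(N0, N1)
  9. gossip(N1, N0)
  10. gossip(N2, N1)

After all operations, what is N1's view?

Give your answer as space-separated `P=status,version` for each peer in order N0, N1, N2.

Op 1: N1 marks N2=dead -> (dead,v1)
Op 2: gossip N0<->N2 -> N0.N0=(alive,v0) N0.N1=(alive,v0) N0.N2=(alive,v0) | N2.N0=(alive,v0) N2.N1=(alive,v0) N2.N2=(alive,v0)
Op 3: gossip N0<->N2 -> N0.N0=(alive,v0) N0.N1=(alive,v0) N0.N2=(alive,v0) | N2.N0=(alive,v0) N2.N1=(alive,v0) N2.N2=(alive,v0)
Op 4: gossip N0<->N2 -> N0.N0=(alive,v0) N0.N1=(alive,v0) N0.N2=(alive,v0) | N2.N0=(alive,v0) N2.N1=(alive,v0) N2.N2=(alive,v0)
Op 5: N2 marks N0=alive -> (alive,v1)
Op 6: N2 marks N1=alive -> (alive,v1)
Op 7: gossip N0<->N2 -> N0.N0=(alive,v1) N0.N1=(alive,v1) N0.N2=(alive,v0) | N2.N0=(alive,v1) N2.N1=(alive,v1) N2.N2=(alive,v0)
Op 8: gossip N0<->N1 -> N0.N0=(alive,v1) N0.N1=(alive,v1) N0.N2=(dead,v1) | N1.N0=(alive,v1) N1.N1=(alive,v1) N1.N2=(dead,v1)
Op 9: gossip N1<->N0 -> N1.N0=(alive,v1) N1.N1=(alive,v1) N1.N2=(dead,v1) | N0.N0=(alive,v1) N0.N1=(alive,v1) N0.N2=(dead,v1)
Op 10: gossip N2<->N1 -> N2.N0=(alive,v1) N2.N1=(alive,v1) N2.N2=(dead,v1) | N1.N0=(alive,v1) N1.N1=(alive,v1) N1.N2=(dead,v1)

Answer: N0=alive,1 N1=alive,1 N2=dead,1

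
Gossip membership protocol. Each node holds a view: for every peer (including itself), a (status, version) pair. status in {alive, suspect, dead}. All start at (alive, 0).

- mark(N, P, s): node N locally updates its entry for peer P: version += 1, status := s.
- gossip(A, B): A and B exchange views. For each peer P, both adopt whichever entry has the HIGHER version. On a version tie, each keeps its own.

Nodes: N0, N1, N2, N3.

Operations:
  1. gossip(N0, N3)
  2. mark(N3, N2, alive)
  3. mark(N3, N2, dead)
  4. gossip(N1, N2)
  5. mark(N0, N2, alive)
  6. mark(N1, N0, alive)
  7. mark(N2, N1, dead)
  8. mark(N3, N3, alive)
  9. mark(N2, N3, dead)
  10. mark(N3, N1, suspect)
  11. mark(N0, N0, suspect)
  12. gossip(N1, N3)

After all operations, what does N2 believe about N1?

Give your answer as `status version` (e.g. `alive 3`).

Op 1: gossip N0<->N3 -> N0.N0=(alive,v0) N0.N1=(alive,v0) N0.N2=(alive,v0) N0.N3=(alive,v0) | N3.N0=(alive,v0) N3.N1=(alive,v0) N3.N2=(alive,v0) N3.N3=(alive,v0)
Op 2: N3 marks N2=alive -> (alive,v1)
Op 3: N3 marks N2=dead -> (dead,v2)
Op 4: gossip N1<->N2 -> N1.N0=(alive,v0) N1.N1=(alive,v0) N1.N2=(alive,v0) N1.N3=(alive,v0) | N2.N0=(alive,v0) N2.N1=(alive,v0) N2.N2=(alive,v0) N2.N3=(alive,v0)
Op 5: N0 marks N2=alive -> (alive,v1)
Op 6: N1 marks N0=alive -> (alive,v1)
Op 7: N2 marks N1=dead -> (dead,v1)
Op 8: N3 marks N3=alive -> (alive,v1)
Op 9: N2 marks N3=dead -> (dead,v1)
Op 10: N3 marks N1=suspect -> (suspect,v1)
Op 11: N0 marks N0=suspect -> (suspect,v1)
Op 12: gossip N1<->N3 -> N1.N0=(alive,v1) N1.N1=(suspect,v1) N1.N2=(dead,v2) N1.N3=(alive,v1) | N3.N0=(alive,v1) N3.N1=(suspect,v1) N3.N2=(dead,v2) N3.N3=(alive,v1)

Answer: dead 1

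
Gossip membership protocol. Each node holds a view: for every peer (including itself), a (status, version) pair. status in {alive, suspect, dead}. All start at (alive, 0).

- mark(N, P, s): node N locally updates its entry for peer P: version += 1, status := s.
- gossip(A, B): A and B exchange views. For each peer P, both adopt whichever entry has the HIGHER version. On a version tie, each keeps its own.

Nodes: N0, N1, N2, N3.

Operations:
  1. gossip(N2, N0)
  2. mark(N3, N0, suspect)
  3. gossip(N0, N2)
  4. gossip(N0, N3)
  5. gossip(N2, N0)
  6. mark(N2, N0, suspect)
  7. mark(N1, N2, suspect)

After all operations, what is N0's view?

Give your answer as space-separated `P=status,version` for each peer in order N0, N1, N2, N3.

Op 1: gossip N2<->N0 -> N2.N0=(alive,v0) N2.N1=(alive,v0) N2.N2=(alive,v0) N2.N3=(alive,v0) | N0.N0=(alive,v0) N0.N1=(alive,v0) N0.N2=(alive,v0) N0.N3=(alive,v0)
Op 2: N3 marks N0=suspect -> (suspect,v1)
Op 3: gossip N0<->N2 -> N0.N0=(alive,v0) N0.N1=(alive,v0) N0.N2=(alive,v0) N0.N3=(alive,v0) | N2.N0=(alive,v0) N2.N1=(alive,v0) N2.N2=(alive,v0) N2.N3=(alive,v0)
Op 4: gossip N0<->N3 -> N0.N0=(suspect,v1) N0.N1=(alive,v0) N0.N2=(alive,v0) N0.N3=(alive,v0) | N3.N0=(suspect,v1) N3.N1=(alive,v0) N3.N2=(alive,v0) N3.N3=(alive,v0)
Op 5: gossip N2<->N0 -> N2.N0=(suspect,v1) N2.N1=(alive,v0) N2.N2=(alive,v0) N2.N3=(alive,v0) | N0.N0=(suspect,v1) N0.N1=(alive,v0) N0.N2=(alive,v0) N0.N3=(alive,v0)
Op 6: N2 marks N0=suspect -> (suspect,v2)
Op 7: N1 marks N2=suspect -> (suspect,v1)

Answer: N0=suspect,1 N1=alive,0 N2=alive,0 N3=alive,0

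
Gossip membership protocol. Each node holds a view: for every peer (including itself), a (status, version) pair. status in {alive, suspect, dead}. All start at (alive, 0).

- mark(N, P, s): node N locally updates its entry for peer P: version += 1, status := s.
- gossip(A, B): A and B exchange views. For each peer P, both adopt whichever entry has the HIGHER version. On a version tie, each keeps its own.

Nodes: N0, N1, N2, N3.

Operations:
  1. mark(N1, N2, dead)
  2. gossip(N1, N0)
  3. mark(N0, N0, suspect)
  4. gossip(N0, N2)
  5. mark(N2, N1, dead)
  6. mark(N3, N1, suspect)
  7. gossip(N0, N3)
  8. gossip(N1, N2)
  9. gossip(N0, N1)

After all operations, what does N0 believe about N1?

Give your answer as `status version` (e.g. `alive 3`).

Answer: suspect 1

Derivation:
Op 1: N1 marks N2=dead -> (dead,v1)
Op 2: gossip N1<->N0 -> N1.N0=(alive,v0) N1.N1=(alive,v0) N1.N2=(dead,v1) N1.N3=(alive,v0) | N0.N0=(alive,v0) N0.N1=(alive,v0) N0.N2=(dead,v1) N0.N3=(alive,v0)
Op 3: N0 marks N0=suspect -> (suspect,v1)
Op 4: gossip N0<->N2 -> N0.N0=(suspect,v1) N0.N1=(alive,v0) N0.N2=(dead,v1) N0.N3=(alive,v0) | N2.N0=(suspect,v1) N2.N1=(alive,v0) N2.N2=(dead,v1) N2.N3=(alive,v0)
Op 5: N2 marks N1=dead -> (dead,v1)
Op 6: N3 marks N1=suspect -> (suspect,v1)
Op 7: gossip N0<->N3 -> N0.N0=(suspect,v1) N0.N1=(suspect,v1) N0.N2=(dead,v1) N0.N3=(alive,v0) | N3.N0=(suspect,v1) N3.N1=(suspect,v1) N3.N2=(dead,v1) N3.N3=(alive,v0)
Op 8: gossip N1<->N2 -> N1.N0=(suspect,v1) N1.N1=(dead,v1) N1.N2=(dead,v1) N1.N3=(alive,v0) | N2.N0=(suspect,v1) N2.N1=(dead,v1) N2.N2=(dead,v1) N2.N3=(alive,v0)
Op 9: gossip N0<->N1 -> N0.N0=(suspect,v1) N0.N1=(suspect,v1) N0.N2=(dead,v1) N0.N3=(alive,v0) | N1.N0=(suspect,v1) N1.N1=(dead,v1) N1.N2=(dead,v1) N1.N3=(alive,v0)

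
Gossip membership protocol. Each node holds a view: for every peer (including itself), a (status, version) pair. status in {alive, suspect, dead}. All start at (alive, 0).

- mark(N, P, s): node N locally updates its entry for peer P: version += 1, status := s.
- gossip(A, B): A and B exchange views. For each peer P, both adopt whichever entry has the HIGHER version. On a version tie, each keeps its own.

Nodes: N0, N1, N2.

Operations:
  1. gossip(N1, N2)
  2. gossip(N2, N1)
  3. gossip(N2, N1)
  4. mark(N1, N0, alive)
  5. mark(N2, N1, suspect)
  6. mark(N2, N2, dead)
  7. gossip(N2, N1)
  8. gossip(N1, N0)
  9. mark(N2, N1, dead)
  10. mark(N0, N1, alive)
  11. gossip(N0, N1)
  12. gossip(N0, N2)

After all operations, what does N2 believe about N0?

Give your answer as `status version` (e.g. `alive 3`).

Op 1: gossip N1<->N2 -> N1.N0=(alive,v0) N1.N1=(alive,v0) N1.N2=(alive,v0) | N2.N0=(alive,v0) N2.N1=(alive,v0) N2.N2=(alive,v0)
Op 2: gossip N2<->N1 -> N2.N0=(alive,v0) N2.N1=(alive,v0) N2.N2=(alive,v0) | N1.N0=(alive,v0) N1.N1=(alive,v0) N1.N2=(alive,v0)
Op 3: gossip N2<->N1 -> N2.N0=(alive,v0) N2.N1=(alive,v0) N2.N2=(alive,v0) | N1.N0=(alive,v0) N1.N1=(alive,v0) N1.N2=(alive,v0)
Op 4: N1 marks N0=alive -> (alive,v1)
Op 5: N2 marks N1=suspect -> (suspect,v1)
Op 6: N2 marks N2=dead -> (dead,v1)
Op 7: gossip N2<->N1 -> N2.N0=(alive,v1) N2.N1=(suspect,v1) N2.N2=(dead,v1) | N1.N0=(alive,v1) N1.N1=(suspect,v1) N1.N2=(dead,v1)
Op 8: gossip N1<->N0 -> N1.N0=(alive,v1) N1.N1=(suspect,v1) N1.N2=(dead,v1) | N0.N0=(alive,v1) N0.N1=(suspect,v1) N0.N2=(dead,v1)
Op 9: N2 marks N1=dead -> (dead,v2)
Op 10: N0 marks N1=alive -> (alive,v2)
Op 11: gossip N0<->N1 -> N0.N0=(alive,v1) N0.N1=(alive,v2) N0.N2=(dead,v1) | N1.N0=(alive,v1) N1.N1=(alive,v2) N1.N2=(dead,v1)
Op 12: gossip N0<->N2 -> N0.N0=(alive,v1) N0.N1=(alive,v2) N0.N2=(dead,v1) | N2.N0=(alive,v1) N2.N1=(dead,v2) N2.N2=(dead,v1)

Answer: alive 1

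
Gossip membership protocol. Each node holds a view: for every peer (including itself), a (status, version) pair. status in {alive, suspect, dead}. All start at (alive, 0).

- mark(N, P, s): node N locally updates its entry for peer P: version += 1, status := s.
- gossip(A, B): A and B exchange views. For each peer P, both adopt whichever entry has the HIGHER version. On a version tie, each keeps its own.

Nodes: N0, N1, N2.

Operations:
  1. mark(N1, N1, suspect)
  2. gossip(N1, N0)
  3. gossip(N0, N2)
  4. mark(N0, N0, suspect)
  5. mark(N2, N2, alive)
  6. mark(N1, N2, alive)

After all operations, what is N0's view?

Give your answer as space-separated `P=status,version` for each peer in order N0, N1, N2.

Op 1: N1 marks N1=suspect -> (suspect,v1)
Op 2: gossip N1<->N0 -> N1.N0=(alive,v0) N1.N1=(suspect,v1) N1.N2=(alive,v0) | N0.N0=(alive,v0) N0.N1=(suspect,v1) N0.N2=(alive,v0)
Op 3: gossip N0<->N2 -> N0.N0=(alive,v0) N0.N1=(suspect,v1) N0.N2=(alive,v0) | N2.N0=(alive,v0) N2.N1=(suspect,v1) N2.N2=(alive,v0)
Op 4: N0 marks N0=suspect -> (suspect,v1)
Op 5: N2 marks N2=alive -> (alive,v1)
Op 6: N1 marks N2=alive -> (alive,v1)

Answer: N0=suspect,1 N1=suspect,1 N2=alive,0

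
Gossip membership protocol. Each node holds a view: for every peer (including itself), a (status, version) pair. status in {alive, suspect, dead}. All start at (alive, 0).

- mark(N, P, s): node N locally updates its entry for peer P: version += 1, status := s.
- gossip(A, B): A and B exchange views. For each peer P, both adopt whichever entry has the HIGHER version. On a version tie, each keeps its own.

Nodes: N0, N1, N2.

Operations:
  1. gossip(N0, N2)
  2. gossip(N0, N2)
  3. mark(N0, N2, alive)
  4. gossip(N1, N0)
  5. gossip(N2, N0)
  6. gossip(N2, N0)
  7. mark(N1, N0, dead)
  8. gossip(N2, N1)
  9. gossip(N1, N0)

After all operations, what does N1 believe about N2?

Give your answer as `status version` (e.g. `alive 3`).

Answer: alive 1

Derivation:
Op 1: gossip N0<->N2 -> N0.N0=(alive,v0) N0.N1=(alive,v0) N0.N2=(alive,v0) | N2.N0=(alive,v0) N2.N1=(alive,v0) N2.N2=(alive,v0)
Op 2: gossip N0<->N2 -> N0.N0=(alive,v0) N0.N1=(alive,v0) N0.N2=(alive,v0) | N2.N0=(alive,v0) N2.N1=(alive,v0) N2.N2=(alive,v0)
Op 3: N0 marks N2=alive -> (alive,v1)
Op 4: gossip N1<->N0 -> N1.N0=(alive,v0) N1.N1=(alive,v0) N1.N2=(alive,v1) | N0.N0=(alive,v0) N0.N1=(alive,v0) N0.N2=(alive,v1)
Op 5: gossip N2<->N0 -> N2.N0=(alive,v0) N2.N1=(alive,v0) N2.N2=(alive,v1) | N0.N0=(alive,v0) N0.N1=(alive,v0) N0.N2=(alive,v1)
Op 6: gossip N2<->N0 -> N2.N0=(alive,v0) N2.N1=(alive,v0) N2.N2=(alive,v1) | N0.N0=(alive,v0) N0.N1=(alive,v0) N0.N2=(alive,v1)
Op 7: N1 marks N0=dead -> (dead,v1)
Op 8: gossip N2<->N1 -> N2.N0=(dead,v1) N2.N1=(alive,v0) N2.N2=(alive,v1) | N1.N0=(dead,v1) N1.N1=(alive,v0) N1.N2=(alive,v1)
Op 9: gossip N1<->N0 -> N1.N0=(dead,v1) N1.N1=(alive,v0) N1.N2=(alive,v1) | N0.N0=(dead,v1) N0.N1=(alive,v0) N0.N2=(alive,v1)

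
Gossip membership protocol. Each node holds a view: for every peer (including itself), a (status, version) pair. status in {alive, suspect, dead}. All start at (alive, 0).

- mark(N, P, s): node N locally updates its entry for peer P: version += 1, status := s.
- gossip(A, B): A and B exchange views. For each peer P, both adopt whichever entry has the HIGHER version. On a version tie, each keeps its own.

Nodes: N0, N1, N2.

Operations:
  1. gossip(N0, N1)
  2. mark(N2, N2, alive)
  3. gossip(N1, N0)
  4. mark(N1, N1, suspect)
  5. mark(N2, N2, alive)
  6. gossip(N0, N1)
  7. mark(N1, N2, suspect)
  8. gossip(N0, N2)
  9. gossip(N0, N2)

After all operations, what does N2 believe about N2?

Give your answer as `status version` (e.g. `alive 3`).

Answer: alive 2

Derivation:
Op 1: gossip N0<->N1 -> N0.N0=(alive,v0) N0.N1=(alive,v0) N0.N2=(alive,v0) | N1.N0=(alive,v0) N1.N1=(alive,v0) N1.N2=(alive,v0)
Op 2: N2 marks N2=alive -> (alive,v1)
Op 3: gossip N1<->N0 -> N1.N0=(alive,v0) N1.N1=(alive,v0) N1.N2=(alive,v0) | N0.N0=(alive,v0) N0.N1=(alive,v0) N0.N2=(alive,v0)
Op 4: N1 marks N1=suspect -> (suspect,v1)
Op 5: N2 marks N2=alive -> (alive,v2)
Op 6: gossip N0<->N1 -> N0.N0=(alive,v0) N0.N1=(suspect,v1) N0.N2=(alive,v0) | N1.N0=(alive,v0) N1.N1=(suspect,v1) N1.N2=(alive,v0)
Op 7: N1 marks N2=suspect -> (suspect,v1)
Op 8: gossip N0<->N2 -> N0.N0=(alive,v0) N0.N1=(suspect,v1) N0.N2=(alive,v2) | N2.N0=(alive,v0) N2.N1=(suspect,v1) N2.N2=(alive,v2)
Op 9: gossip N0<->N2 -> N0.N0=(alive,v0) N0.N1=(suspect,v1) N0.N2=(alive,v2) | N2.N0=(alive,v0) N2.N1=(suspect,v1) N2.N2=(alive,v2)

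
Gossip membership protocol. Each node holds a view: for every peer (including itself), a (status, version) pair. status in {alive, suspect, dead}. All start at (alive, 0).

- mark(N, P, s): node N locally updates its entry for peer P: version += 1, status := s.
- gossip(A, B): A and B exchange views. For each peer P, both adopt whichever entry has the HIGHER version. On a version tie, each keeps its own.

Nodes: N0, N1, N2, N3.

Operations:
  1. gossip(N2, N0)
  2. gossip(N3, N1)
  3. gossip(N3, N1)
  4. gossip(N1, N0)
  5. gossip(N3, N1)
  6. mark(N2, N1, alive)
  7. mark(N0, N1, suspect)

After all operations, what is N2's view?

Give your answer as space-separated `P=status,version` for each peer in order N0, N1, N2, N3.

Op 1: gossip N2<->N0 -> N2.N0=(alive,v0) N2.N1=(alive,v0) N2.N2=(alive,v0) N2.N3=(alive,v0) | N0.N0=(alive,v0) N0.N1=(alive,v0) N0.N2=(alive,v0) N0.N3=(alive,v0)
Op 2: gossip N3<->N1 -> N3.N0=(alive,v0) N3.N1=(alive,v0) N3.N2=(alive,v0) N3.N3=(alive,v0) | N1.N0=(alive,v0) N1.N1=(alive,v0) N1.N2=(alive,v0) N1.N3=(alive,v0)
Op 3: gossip N3<->N1 -> N3.N0=(alive,v0) N3.N1=(alive,v0) N3.N2=(alive,v0) N3.N3=(alive,v0) | N1.N0=(alive,v0) N1.N1=(alive,v0) N1.N2=(alive,v0) N1.N3=(alive,v0)
Op 4: gossip N1<->N0 -> N1.N0=(alive,v0) N1.N1=(alive,v0) N1.N2=(alive,v0) N1.N3=(alive,v0) | N0.N0=(alive,v0) N0.N1=(alive,v0) N0.N2=(alive,v0) N0.N3=(alive,v0)
Op 5: gossip N3<->N1 -> N3.N0=(alive,v0) N3.N1=(alive,v0) N3.N2=(alive,v0) N3.N3=(alive,v0) | N1.N0=(alive,v0) N1.N1=(alive,v0) N1.N2=(alive,v0) N1.N3=(alive,v0)
Op 6: N2 marks N1=alive -> (alive,v1)
Op 7: N0 marks N1=suspect -> (suspect,v1)

Answer: N0=alive,0 N1=alive,1 N2=alive,0 N3=alive,0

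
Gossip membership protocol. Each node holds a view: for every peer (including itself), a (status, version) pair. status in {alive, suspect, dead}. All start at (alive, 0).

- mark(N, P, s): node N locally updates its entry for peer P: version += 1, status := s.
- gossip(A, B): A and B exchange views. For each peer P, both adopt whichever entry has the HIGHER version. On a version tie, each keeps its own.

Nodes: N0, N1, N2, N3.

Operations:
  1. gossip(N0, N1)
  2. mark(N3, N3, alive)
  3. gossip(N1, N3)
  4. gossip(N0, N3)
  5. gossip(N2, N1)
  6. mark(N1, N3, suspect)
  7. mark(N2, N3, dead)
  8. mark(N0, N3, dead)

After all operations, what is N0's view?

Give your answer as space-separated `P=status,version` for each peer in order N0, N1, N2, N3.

Answer: N0=alive,0 N1=alive,0 N2=alive,0 N3=dead,2

Derivation:
Op 1: gossip N0<->N1 -> N0.N0=(alive,v0) N0.N1=(alive,v0) N0.N2=(alive,v0) N0.N3=(alive,v0) | N1.N0=(alive,v0) N1.N1=(alive,v0) N1.N2=(alive,v0) N1.N3=(alive,v0)
Op 2: N3 marks N3=alive -> (alive,v1)
Op 3: gossip N1<->N3 -> N1.N0=(alive,v0) N1.N1=(alive,v0) N1.N2=(alive,v0) N1.N3=(alive,v1) | N3.N0=(alive,v0) N3.N1=(alive,v0) N3.N2=(alive,v0) N3.N3=(alive,v1)
Op 4: gossip N0<->N3 -> N0.N0=(alive,v0) N0.N1=(alive,v0) N0.N2=(alive,v0) N0.N3=(alive,v1) | N3.N0=(alive,v0) N3.N1=(alive,v0) N3.N2=(alive,v0) N3.N3=(alive,v1)
Op 5: gossip N2<->N1 -> N2.N0=(alive,v0) N2.N1=(alive,v0) N2.N2=(alive,v0) N2.N3=(alive,v1) | N1.N0=(alive,v0) N1.N1=(alive,v0) N1.N2=(alive,v0) N1.N3=(alive,v1)
Op 6: N1 marks N3=suspect -> (suspect,v2)
Op 7: N2 marks N3=dead -> (dead,v2)
Op 8: N0 marks N3=dead -> (dead,v2)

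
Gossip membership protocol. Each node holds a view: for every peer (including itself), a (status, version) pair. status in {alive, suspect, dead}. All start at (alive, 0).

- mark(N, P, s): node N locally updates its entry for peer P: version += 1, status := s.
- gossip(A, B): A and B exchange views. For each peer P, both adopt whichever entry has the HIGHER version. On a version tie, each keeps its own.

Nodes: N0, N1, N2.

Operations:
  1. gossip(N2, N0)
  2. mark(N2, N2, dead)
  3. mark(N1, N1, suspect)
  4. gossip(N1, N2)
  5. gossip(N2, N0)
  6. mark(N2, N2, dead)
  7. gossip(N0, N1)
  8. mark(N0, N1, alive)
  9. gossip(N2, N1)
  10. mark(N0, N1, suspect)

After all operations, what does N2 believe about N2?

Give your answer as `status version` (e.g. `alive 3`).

Answer: dead 2

Derivation:
Op 1: gossip N2<->N0 -> N2.N0=(alive,v0) N2.N1=(alive,v0) N2.N2=(alive,v0) | N0.N0=(alive,v0) N0.N1=(alive,v0) N0.N2=(alive,v0)
Op 2: N2 marks N2=dead -> (dead,v1)
Op 3: N1 marks N1=suspect -> (suspect,v1)
Op 4: gossip N1<->N2 -> N1.N0=(alive,v0) N1.N1=(suspect,v1) N1.N2=(dead,v1) | N2.N0=(alive,v0) N2.N1=(suspect,v1) N2.N2=(dead,v1)
Op 5: gossip N2<->N0 -> N2.N0=(alive,v0) N2.N1=(suspect,v1) N2.N2=(dead,v1) | N0.N0=(alive,v0) N0.N1=(suspect,v1) N0.N2=(dead,v1)
Op 6: N2 marks N2=dead -> (dead,v2)
Op 7: gossip N0<->N1 -> N0.N0=(alive,v0) N0.N1=(suspect,v1) N0.N2=(dead,v1) | N1.N0=(alive,v0) N1.N1=(suspect,v1) N1.N2=(dead,v1)
Op 8: N0 marks N1=alive -> (alive,v2)
Op 9: gossip N2<->N1 -> N2.N0=(alive,v0) N2.N1=(suspect,v1) N2.N2=(dead,v2) | N1.N0=(alive,v0) N1.N1=(suspect,v1) N1.N2=(dead,v2)
Op 10: N0 marks N1=suspect -> (suspect,v3)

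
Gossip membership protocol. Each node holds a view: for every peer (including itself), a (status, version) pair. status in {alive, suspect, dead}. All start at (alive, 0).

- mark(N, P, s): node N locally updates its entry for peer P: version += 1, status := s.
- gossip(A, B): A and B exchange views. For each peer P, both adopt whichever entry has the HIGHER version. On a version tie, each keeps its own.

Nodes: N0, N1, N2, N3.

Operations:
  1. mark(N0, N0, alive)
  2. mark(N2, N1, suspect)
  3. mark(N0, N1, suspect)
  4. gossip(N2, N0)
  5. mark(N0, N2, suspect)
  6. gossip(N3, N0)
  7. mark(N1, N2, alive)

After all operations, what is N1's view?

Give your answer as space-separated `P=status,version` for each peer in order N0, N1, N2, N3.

Answer: N0=alive,0 N1=alive,0 N2=alive,1 N3=alive,0

Derivation:
Op 1: N0 marks N0=alive -> (alive,v1)
Op 2: N2 marks N1=suspect -> (suspect,v1)
Op 3: N0 marks N1=suspect -> (suspect,v1)
Op 4: gossip N2<->N0 -> N2.N0=(alive,v1) N2.N1=(suspect,v1) N2.N2=(alive,v0) N2.N3=(alive,v0) | N0.N0=(alive,v1) N0.N1=(suspect,v1) N0.N2=(alive,v0) N0.N3=(alive,v0)
Op 5: N0 marks N2=suspect -> (suspect,v1)
Op 6: gossip N3<->N0 -> N3.N0=(alive,v1) N3.N1=(suspect,v1) N3.N2=(suspect,v1) N3.N3=(alive,v0) | N0.N0=(alive,v1) N0.N1=(suspect,v1) N0.N2=(suspect,v1) N0.N3=(alive,v0)
Op 7: N1 marks N2=alive -> (alive,v1)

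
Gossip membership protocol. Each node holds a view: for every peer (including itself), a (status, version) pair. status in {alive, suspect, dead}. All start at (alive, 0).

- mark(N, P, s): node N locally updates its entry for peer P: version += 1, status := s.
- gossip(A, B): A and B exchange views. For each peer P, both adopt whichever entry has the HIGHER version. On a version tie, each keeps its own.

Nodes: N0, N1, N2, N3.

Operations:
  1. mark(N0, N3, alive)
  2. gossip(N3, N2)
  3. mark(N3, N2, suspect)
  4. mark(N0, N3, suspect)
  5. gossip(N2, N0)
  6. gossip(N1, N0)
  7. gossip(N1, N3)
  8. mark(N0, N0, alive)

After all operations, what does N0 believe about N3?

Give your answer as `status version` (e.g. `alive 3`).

Answer: suspect 2

Derivation:
Op 1: N0 marks N3=alive -> (alive,v1)
Op 2: gossip N3<->N2 -> N3.N0=(alive,v0) N3.N1=(alive,v0) N3.N2=(alive,v0) N3.N3=(alive,v0) | N2.N0=(alive,v0) N2.N1=(alive,v0) N2.N2=(alive,v0) N2.N3=(alive,v0)
Op 3: N3 marks N2=suspect -> (suspect,v1)
Op 4: N0 marks N3=suspect -> (suspect,v2)
Op 5: gossip N2<->N0 -> N2.N0=(alive,v0) N2.N1=(alive,v0) N2.N2=(alive,v0) N2.N3=(suspect,v2) | N0.N0=(alive,v0) N0.N1=(alive,v0) N0.N2=(alive,v0) N0.N3=(suspect,v2)
Op 6: gossip N1<->N0 -> N1.N0=(alive,v0) N1.N1=(alive,v0) N1.N2=(alive,v0) N1.N3=(suspect,v2) | N0.N0=(alive,v0) N0.N1=(alive,v0) N0.N2=(alive,v0) N0.N3=(suspect,v2)
Op 7: gossip N1<->N3 -> N1.N0=(alive,v0) N1.N1=(alive,v0) N1.N2=(suspect,v1) N1.N3=(suspect,v2) | N3.N0=(alive,v0) N3.N1=(alive,v0) N3.N2=(suspect,v1) N3.N3=(suspect,v2)
Op 8: N0 marks N0=alive -> (alive,v1)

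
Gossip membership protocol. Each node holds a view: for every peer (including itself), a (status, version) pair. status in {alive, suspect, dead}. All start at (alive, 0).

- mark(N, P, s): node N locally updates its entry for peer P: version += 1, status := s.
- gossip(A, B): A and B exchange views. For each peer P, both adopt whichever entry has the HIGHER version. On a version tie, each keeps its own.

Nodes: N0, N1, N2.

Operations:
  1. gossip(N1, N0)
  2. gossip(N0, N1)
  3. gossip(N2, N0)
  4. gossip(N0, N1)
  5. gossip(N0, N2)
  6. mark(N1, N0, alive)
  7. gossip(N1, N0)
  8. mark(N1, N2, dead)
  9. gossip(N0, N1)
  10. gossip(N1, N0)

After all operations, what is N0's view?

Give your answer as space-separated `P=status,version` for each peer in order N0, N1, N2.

Answer: N0=alive,1 N1=alive,0 N2=dead,1

Derivation:
Op 1: gossip N1<->N0 -> N1.N0=(alive,v0) N1.N1=(alive,v0) N1.N2=(alive,v0) | N0.N0=(alive,v0) N0.N1=(alive,v0) N0.N2=(alive,v0)
Op 2: gossip N0<->N1 -> N0.N0=(alive,v0) N0.N1=(alive,v0) N0.N2=(alive,v0) | N1.N0=(alive,v0) N1.N1=(alive,v0) N1.N2=(alive,v0)
Op 3: gossip N2<->N0 -> N2.N0=(alive,v0) N2.N1=(alive,v0) N2.N2=(alive,v0) | N0.N0=(alive,v0) N0.N1=(alive,v0) N0.N2=(alive,v0)
Op 4: gossip N0<->N1 -> N0.N0=(alive,v0) N0.N1=(alive,v0) N0.N2=(alive,v0) | N1.N0=(alive,v0) N1.N1=(alive,v0) N1.N2=(alive,v0)
Op 5: gossip N0<->N2 -> N0.N0=(alive,v0) N0.N1=(alive,v0) N0.N2=(alive,v0) | N2.N0=(alive,v0) N2.N1=(alive,v0) N2.N2=(alive,v0)
Op 6: N1 marks N0=alive -> (alive,v1)
Op 7: gossip N1<->N0 -> N1.N0=(alive,v1) N1.N1=(alive,v0) N1.N2=(alive,v0) | N0.N0=(alive,v1) N0.N1=(alive,v0) N0.N2=(alive,v0)
Op 8: N1 marks N2=dead -> (dead,v1)
Op 9: gossip N0<->N1 -> N0.N0=(alive,v1) N0.N1=(alive,v0) N0.N2=(dead,v1) | N1.N0=(alive,v1) N1.N1=(alive,v0) N1.N2=(dead,v1)
Op 10: gossip N1<->N0 -> N1.N0=(alive,v1) N1.N1=(alive,v0) N1.N2=(dead,v1) | N0.N0=(alive,v1) N0.N1=(alive,v0) N0.N2=(dead,v1)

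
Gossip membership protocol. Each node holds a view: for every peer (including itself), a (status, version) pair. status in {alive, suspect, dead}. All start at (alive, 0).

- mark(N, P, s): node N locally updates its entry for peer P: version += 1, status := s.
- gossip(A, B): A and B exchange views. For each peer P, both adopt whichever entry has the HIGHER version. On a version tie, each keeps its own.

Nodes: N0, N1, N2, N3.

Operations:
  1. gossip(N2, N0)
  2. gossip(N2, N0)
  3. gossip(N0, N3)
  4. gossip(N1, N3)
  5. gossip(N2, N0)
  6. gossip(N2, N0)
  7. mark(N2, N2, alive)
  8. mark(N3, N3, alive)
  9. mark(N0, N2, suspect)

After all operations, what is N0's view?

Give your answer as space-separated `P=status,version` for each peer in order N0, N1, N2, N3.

Answer: N0=alive,0 N1=alive,0 N2=suspect,1 N3=alive,0

Derivation:
Op 1: gossip N2<->N0 -> N2.N0=(alive,v0) N2.N1=(alive,v0) N2.N2=(alive,v0) N2.N3=(alive,v0) | N0.N0=(alive,v0) N0.N1=(alive,v0) N0.N2=(alive,v0) N0.N3=(alive,v0)
Op 2: gossip N2<->N0 -> N2.N0=(alive,v0) N2.N1=(alive,v0) N2.N2=(alive,v0) N2.N3=(alive,v0) | N0.N0=(alive,v0) N0.N1=(alive,v0) N0.N2=(alive,v0) N0.N3=(alive,v0)
Op 3: gossip N0<->N3 -> N0.N0=(alive,v0) N0.N1=(alive,v0) N0.N2=(alive,v0) N0.N3=(alive,v0) | N3.N0=(alive,v0) N3.N1=(alive,v0) N3.N2=(alive,v0) N3.N3=(alive,v0)
Op 4: gossip N1<->N3 -> N1.N0=(alive,v0) N1.N1=(alive,v0) N1.N2=(alive,v0) N1.N3=(alive,v0) | N3.N0=(alive,v0) N3.N1=(alive,v0) N3.N2=(alive,v0) N3.N3=(alive,v0)
Op 5: gossip N2<->N0 -> N2.N0=(alive,v0) N2.N1=(alive,v0) N2.N2=(alive,v0) N2.N3=(alive,v0) | N0.N0=(alive,v0) N0.N1=(alive,v0) N0.N2=(alive,v0) N0.N3=(alive,v0)
Op 6: gossip N2<->N0 -> N2.N0=(alive,v0) N2.N1=(alive,v0) N2.N2=(alive,v0) N2.N3=(alive,v0) | N0.N0=(alive,v0) N0.N1=(alive,v0) N0.N2=(alive,v0) N0.N3=(alive,v0)
Op 7: N2 marks N2=alive -> (alive,v1)
Op 8: N3 marks N3=alive -> (alive,v1)
Op 9: N0 marks N2=suspect -> (suspect,v1)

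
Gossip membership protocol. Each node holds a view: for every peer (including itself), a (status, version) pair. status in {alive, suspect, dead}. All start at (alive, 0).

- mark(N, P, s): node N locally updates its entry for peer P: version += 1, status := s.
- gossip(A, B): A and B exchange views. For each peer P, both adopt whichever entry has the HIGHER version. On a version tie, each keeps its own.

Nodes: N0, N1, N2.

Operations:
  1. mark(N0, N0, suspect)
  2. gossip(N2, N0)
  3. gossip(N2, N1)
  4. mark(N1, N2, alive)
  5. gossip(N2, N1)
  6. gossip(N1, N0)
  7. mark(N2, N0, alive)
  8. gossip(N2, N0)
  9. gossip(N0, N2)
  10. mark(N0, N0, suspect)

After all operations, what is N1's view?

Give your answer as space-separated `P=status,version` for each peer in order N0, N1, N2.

Answer: N0=suspect,1 N1=alive,0 N2=alive,1

Derivation:
Op 1: N0 marks N0=suspect -> (suspect,v1)
Op 2: gossip N2<->N0 -> N2.N0=(suspect,v1) N2.N1=(alive,v0) N2.N2=(alive,v0) | N0.N0=(suspect,v1) N0.N1=(alive,v0) N0.N2=(alive,v0)
Op 3: gossip N2<->N1 -> N2.N0=(suspect,v1) N2.N1=(alive,v0) N2.N2=(alive,v0) | N1.N0=(suspect,v1) N1.N1=(alive,v0) N1.N2=(alive,v0)
Op 4: N1 marks N2=alive -> (alive,v1)
Op 5: gossip N2<->N1 -> N2.N0=(suspect,v1) N2.N1=(alive,v0) N2.N2=(alive,v1) | N1.N0=(suspect,v1) N1.N1=(alive,v0) N1.N2=(alive,v1)
Op 6: gossip N1<->N0 -> N1.N0=(suspect,v1) N1.N1=(alive,v0) N1.N2=(alive,v1) | N0.N0=(suspect,v1) N0.N1=(alive,v0) N0.N2=(alive,v1)
Op 7: N2 marks N0=alive -> (alive,v2)
Op 8: gossip N2<->N0 -> N2.N0=(alive,v2) N2.N1=(alive,v0) N2.N2=(alive,v1) | N0.N0=(alive,v2) N0.N1=(alive,v0) N0.N2=(alive,v1)
Op 9: gossip N0<->N2 -> N0.N0=(alive,v2) N0.N1=(alive,v0) N0.N2=(alive,v1) | N2.N0=(alive,v2) N2.N1=(alive,v0) N2.N2=(alive,v1)
Op 10: N0 marks N0=suspect -> (suspect,v3)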